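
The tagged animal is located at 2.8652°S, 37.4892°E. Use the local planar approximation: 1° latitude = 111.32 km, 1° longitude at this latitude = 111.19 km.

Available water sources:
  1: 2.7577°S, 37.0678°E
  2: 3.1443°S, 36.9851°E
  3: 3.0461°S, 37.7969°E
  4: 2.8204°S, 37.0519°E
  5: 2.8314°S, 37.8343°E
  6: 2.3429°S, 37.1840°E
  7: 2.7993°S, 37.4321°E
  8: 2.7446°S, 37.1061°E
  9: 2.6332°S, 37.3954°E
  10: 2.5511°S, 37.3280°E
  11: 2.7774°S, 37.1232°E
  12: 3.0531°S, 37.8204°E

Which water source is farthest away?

Distances from 2.8652°S, 37.4892°E:
1: 48.3595 km
2: 64.0860 km
3: 39.6998 km
4: 48.8785 km
5: 38.5557 km
6: 67.3212 km
7: 9.7018 km
8: 44.6624 km
9: 27.8527 km
10: 39.2920 km
11: 41.8528 km
12: 42.3519 km
Maximum: 6 at 67.3212 km.

6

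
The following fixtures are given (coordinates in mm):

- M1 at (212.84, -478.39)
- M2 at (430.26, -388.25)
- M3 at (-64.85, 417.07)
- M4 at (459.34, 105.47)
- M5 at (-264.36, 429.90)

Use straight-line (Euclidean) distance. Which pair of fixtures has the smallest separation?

Pairwise distances:
M1–M2: 235.36 mm
M1–M3: 937.53 mm
M1–M4: 633.76 mm
M1–M5: 1026.02 mm
M2–M3: 945.34 mm
M2–M4: 494.58 mm
M2–M5: 1073.25 mm
M3–M4: 609.81 mm
M3–M5: 199.92 mm
M4–M5: 793.09 mm
Closest pair: M3–M5 at 199.92 mm.

M3 and M5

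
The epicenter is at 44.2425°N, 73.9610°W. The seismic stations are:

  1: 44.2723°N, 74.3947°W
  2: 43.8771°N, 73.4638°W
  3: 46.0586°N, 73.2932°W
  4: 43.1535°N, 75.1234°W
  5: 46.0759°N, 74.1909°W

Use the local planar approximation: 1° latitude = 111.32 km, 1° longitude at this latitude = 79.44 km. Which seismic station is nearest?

Distances from 44.2425°N, 73.9610°W:
1: 34.6125 km
2: 56.6976 km
3: 209.0127 km
4: 152.3909 km
5: 204.9096 km
Minimum: 1 at 34.6125 km.

1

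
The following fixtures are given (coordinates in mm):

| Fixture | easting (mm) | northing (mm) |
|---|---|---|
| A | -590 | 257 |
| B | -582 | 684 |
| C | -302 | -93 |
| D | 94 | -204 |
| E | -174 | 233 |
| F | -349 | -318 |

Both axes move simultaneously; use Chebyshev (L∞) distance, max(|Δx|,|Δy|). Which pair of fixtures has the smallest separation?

C and F

Pairwise distances:
A–B: 427 mm
A–C: 350 mm
A–D: 684 mm
A–E: 416 mm
A–F: 575 mm
B–C: 777 mm
B–D: 888 mm
B–E: 451 mm
B–F: 1002 mm
C–D: 396 mm
C–E: 326 mm
C–F: 225 mm
D–E: 437 mm
D–F: 443 mm
E–F: 551 mm
Closest pair: C–F at 225 mm.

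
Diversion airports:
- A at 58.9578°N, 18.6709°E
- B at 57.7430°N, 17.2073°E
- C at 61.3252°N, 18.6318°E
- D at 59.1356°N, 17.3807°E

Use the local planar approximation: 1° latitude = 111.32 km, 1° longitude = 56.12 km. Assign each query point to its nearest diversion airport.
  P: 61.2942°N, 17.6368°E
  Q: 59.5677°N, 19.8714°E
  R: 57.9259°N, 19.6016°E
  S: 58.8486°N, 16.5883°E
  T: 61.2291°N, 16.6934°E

P→C; Q→A; R→A; S→D; T→C

P at 61.2942°N, 17.6368°E:
  A: √((-2.3364·111.32)² + (1.0341·56.12)²) = √(67645.792712 + 3367.909407) = 266.4840 km
  B: √((-3.5512·111.32)² + (-0.4295·56.12)²) = √(156277.573494 + 580.980641) = 396.0537 km
  C: √((0.0310·111.32)² + (0.9950·56.12)²) = √(11.908849 + 3118.038592) = 55.9459 km
  D: √((-2.1586·111.32)² + (-0.2561·56.12)²) = √(57741.856193 + 206.563927) = 240.7248 km
  → nearest: C (55.9459 km)
Q at 59.5677°N, 19.8714°E:
  A: √((-0.6099·111.32)² + (-1.2005·56.12)²) = √(4609.604470 + 4538.994469) = 95.6483 km
  B: √((-1.8247·111.32)² + (-2.6641·56.12)²) = √(41260.011000 + 22353.028394) = 252.2163 km
  C: √((1.7575·111.32)² + (-1.2396·56.12)²) = √(38276.926896 + 4839.477331) = 207.6449 km
  D: √((-0.4321·111.32)² + (-2.4907·56.12)²) = √(2313.741988 + 19537.912767) = 147.8231 km
  → nearest: A (95.6483 km)
R at 57.9259°N, 19.6016°E:
  A: √((1.0319·111.32)² + (-0.9307·56.12)²) = √(13195.371453 + 2728.065243) = 126.1881 km
  B: √((-0.1829·111.32)² + (-2.3943·56.12)²) = √(414.547028 + 18054.790597) = 135.9019 km
  C: √((3.3993·111.32)² + (-0.9698·56.12)²) = √(143194.185618 + 2962.099783) = 382.3039 km
  D: √((1.2097·111.32)² + (-2.2209·56.12)²) = √(18134.340108 + 15534.358836) = 183.4903 km
  → nearest: A (126.1881 km)
S at 58.8486°N, 16.5883°E:
  A: √((0.1092·111.32)² + (2.0826·56.12)²) = √(147.771837 + 13659.885305) = 117.5060 km
  B: √((-1.1056·111.32)² + (0.6190·56.12)²) = √(15147.552116 + 1206.748097) = 127.8839 km
  C: √((2.4766·111.32)² + (2.0435·56.12)²) = √(76007.794781 + 13151.782221) = 298.5960 km
  D: √((0.2870·111.32)² + (0.7924·56.12)²) = √(1020.728377 + 1977.535363) = 54.7564 km
  → nearest: D (54.7564 km)
T at 61.2291°N, 16.6934°E:
  A: √((-2.2713·111.32)² + (1.9775·56.12)²) = √(63928.629940 + 12315.961115) = 276.1242 km
  B: √((-3.4861·111.32)² + (0.5139·56.12)²) = √(150600.383230 + 831.749522) = 389.1428 km
  C: √((0.0961·111.32)² + (1.9384·56.12)²) = √(114.444037 + 11833.742830) = 109.3078 km
  D: √((-2.0935·111.32)² + (0.6873·56.12)²) = √(54311.566064 + 1487.743332) = 236.2188 km
  → nearest: C (109.3078 km)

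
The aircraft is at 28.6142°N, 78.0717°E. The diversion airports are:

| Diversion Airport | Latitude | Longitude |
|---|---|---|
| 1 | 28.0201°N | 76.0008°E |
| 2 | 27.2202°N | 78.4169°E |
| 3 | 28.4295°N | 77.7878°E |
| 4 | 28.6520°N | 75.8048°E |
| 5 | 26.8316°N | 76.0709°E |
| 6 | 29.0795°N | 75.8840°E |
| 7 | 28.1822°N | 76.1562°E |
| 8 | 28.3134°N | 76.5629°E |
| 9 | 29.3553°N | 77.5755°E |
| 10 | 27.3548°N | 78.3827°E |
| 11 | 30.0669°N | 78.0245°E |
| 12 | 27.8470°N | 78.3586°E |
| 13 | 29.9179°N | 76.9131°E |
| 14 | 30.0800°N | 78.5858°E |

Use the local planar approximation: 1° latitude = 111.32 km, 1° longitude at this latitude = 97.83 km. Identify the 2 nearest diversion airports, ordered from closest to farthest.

Distances from 28.6142°N, 78.0717°E:
1: 213.1175 km
2: 158.8123 km
3: 34.5563 km
4: 221.8107 km
5: 278.7320 km
6: 220.2014 km
7: 193.4656 km
8: 151.3564 km
9: 95.7213 km
10: 143.4598 km
11: 161.7805 km
12: 89.8985 km
13: 184.1450 km
14: 170.7481 km
Sorted: 3 (34.5563 km) < 12 (89.8985 km) < 9 (95.7213 km) < 10 (143.4598 km) < …

3, 12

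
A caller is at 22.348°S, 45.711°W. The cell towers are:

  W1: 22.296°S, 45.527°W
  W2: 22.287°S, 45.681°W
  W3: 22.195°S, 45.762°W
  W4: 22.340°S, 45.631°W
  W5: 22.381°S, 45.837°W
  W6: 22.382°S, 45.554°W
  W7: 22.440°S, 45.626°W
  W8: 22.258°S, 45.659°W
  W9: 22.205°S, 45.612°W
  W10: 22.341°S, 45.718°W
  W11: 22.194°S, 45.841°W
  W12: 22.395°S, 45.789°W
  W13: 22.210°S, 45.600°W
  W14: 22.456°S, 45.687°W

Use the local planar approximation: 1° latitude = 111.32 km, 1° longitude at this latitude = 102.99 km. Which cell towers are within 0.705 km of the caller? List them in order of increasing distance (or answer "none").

none

Distances from 22.348°S, 45.711°W:
W1: 19.815 km
W2: 7.460 km
W3: 17.823 km
W4: 8.287 km
W5: 13.487 km
W6: 16.606 km
W7: 13.473 km
W8: 11.360 km
W9: 18.904 km
W10: 1.062 km
W11: 21.752 km
W12: 9.587 km
W13: 19.149 km
W14: 12.274 km
Threshold 0.705 km: none within range.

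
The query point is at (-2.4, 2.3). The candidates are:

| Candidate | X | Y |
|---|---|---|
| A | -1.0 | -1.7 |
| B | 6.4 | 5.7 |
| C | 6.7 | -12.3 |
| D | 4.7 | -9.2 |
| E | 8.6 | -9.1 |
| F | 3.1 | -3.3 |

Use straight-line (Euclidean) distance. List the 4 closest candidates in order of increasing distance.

Distances from (-2.4, 2.3):
A: √((1.4)² + (-4.0)²) = √(1.960 + 16.000) = 4.2
B: √((8.8)² + (3.4)²) = √(77.440 + 11.560) = 9.4
C: √((9.1)² + (-14.6)²) = √(82.810 + 213.160) = 17.2
D: √((7.1)² + (-11.5)²) = √(50.410 + 132.250) = 13.5
E: √((11.0)² + (-11.4)²) = √(121.000 + 129.960) = 15.8
F: √((5.5)² + (-5.6)²) = √(30.250 + 31.360) = 7.8
Sorted: A (4.2) < F (7.8) < B (9.4) < D (13.5) < E (15.8) < C (17.2)

A, F, B, D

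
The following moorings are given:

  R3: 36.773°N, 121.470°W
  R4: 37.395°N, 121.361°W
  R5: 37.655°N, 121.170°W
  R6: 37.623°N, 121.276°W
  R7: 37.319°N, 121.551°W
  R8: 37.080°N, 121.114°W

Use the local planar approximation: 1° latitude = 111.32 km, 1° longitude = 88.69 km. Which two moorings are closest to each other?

Pairwise distances:
R3–R4: 69.913 km
R3–R5: 101.726 km
R3–R6: 96.174 km
R3–R7: 61.204 km
R3–R8: 46.528 km
R4–R5: 33.536 km
R4–R6: 26.477 km
R4–R7: 18.856 km
R4–R8: 41.346 km
R5–R6: 10.053 km
R5–R7: 50.407 km
R5–R8: 64.201 km
R6–R7: 41.714 km
R6–R8: 62.131 km
R7–R8: 47.011 km
Closest pair: R5–R6 at 10.053 km.

R5 and R6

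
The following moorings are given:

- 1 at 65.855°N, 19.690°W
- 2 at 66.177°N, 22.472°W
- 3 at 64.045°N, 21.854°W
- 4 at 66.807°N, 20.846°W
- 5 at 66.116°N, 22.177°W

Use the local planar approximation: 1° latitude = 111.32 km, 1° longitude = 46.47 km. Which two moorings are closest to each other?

2 and 5

Pairwise distances:
1–2: 134.157 km
1–3: 225.190 km
1–4: 118.814 km
1–5: 119.167 km
2–3: 239.065 km
2–4: 103.091 km
2–5: 15.298 km
3–4: 311.013 km
3–5: 231.032 km
4–5: 98.705 km
Closest pair: 2–5 at 15.298 km.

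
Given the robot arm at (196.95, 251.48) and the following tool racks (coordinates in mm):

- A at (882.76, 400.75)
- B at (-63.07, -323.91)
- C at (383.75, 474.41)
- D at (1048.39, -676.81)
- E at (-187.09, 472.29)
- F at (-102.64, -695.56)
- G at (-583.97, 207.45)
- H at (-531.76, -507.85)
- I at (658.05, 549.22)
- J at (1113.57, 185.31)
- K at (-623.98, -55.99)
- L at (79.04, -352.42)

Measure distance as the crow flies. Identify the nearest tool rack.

Distances from (196.95, 251.48):
A: √((685.81)² + (149.27)²) = √(470335.3561 + 22281.5329) = 701.87 mm
B: √((-260.02)² + (-575.39)²) = √(67610.4004 + 331073.6521) = 631.41 mm
C: √((186.80)² + (222.93)²) = √(34894.2400 + 49697.7849) = 290.85 mm
D: √((851.44)² + (-928.29)²) = √(724950.0736 + 861722.3241) = 1259.63 mm
E: √((-384.04)² + (220.81)²) = √(147486.7216 + 48757.0561) = 442.99 mm
F: √((-299.59)² + (-947.04)²) = √(89754.1681 + 896884.7616) = 993.30 mm
G: √((-780.92)² + (-44.03)²) = √(609836.0464 + 1938.6409) = 782.16 mm
H: √((-728.71)² + (-759.33)²) = √(531018.2641 + 576582.0489) = 1052.43 mm
I: √((461.10)² + (297.74)²) = √(212613.2100 + 88649.1076) = 548.87 mm
J: √((916.62)² + (-66.17)²) = √(840192.2244 + 4378.4689) = 919.01 mm
K: √((-820.93)² + (-307.47)²) = √(673926.0649 + 94537.8009) = 876.62 mm
L: √((-117.91)² + (-603.90)²) = √(13902.7681 + 364695.2100) = 615.30 mm
Minimum: C at 290.85 mm.

C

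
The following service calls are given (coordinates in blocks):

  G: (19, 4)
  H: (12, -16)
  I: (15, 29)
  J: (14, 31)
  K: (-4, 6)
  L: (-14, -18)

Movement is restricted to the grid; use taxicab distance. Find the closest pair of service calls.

Pairwise distances:
I–J: 3 blocks
G–K: 25 blocks
G–H: 27 blocks
H–L: 28 blocks
G–I: 29 blocks
G–J: 32 blocks
K–L: 34 blocks
H–K: 38 blocks
I–K: 42 blocks
J–K: 43 blocks
H–I: 48 blocks
H–J: 49 blocks
G–L: 55 blocks
I–L: 76 blocks
J–L: 77 blocks
Closest pair: I–J at 3 blocks.

I and J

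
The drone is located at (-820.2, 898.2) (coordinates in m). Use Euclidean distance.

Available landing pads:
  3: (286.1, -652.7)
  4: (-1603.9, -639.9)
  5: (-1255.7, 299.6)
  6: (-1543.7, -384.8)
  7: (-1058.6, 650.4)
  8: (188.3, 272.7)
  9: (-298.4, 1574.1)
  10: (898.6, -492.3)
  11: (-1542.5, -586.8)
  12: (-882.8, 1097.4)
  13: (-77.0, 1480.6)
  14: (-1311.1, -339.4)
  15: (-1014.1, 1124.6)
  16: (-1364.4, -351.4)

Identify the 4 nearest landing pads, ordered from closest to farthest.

12, 15, 7, 5

Distances from (-820.2, 898.2):
3: √((1106.3)² + (-1550.9)²) = √(1223899.690 + 2405290.810) = 1905.0 m
4: √((-783.7)² + (-1538.1)²) = √(614185.690 + 2365751.610) = 1726.2 m
5: √((-435.5)² + (-598.6)²) = √(189660.250 + 358321.960) = 740.3 m
6: √((-723.5)² + (-1283.0)²) = √(523452.250 + 1646089.000) = 1472.9 m
7: √((-238.4)² + (-247.8)²) = √(56834.560 + 61404.840) = 343.9 m
8: √((1008.5)² + (-625.5)²) = √(1017072.250 + 391250.250) = 1186.7 m
9: √((521.8)² + (675.9)²) = √(272275.240 + 456840.810) = 853.9 m
10: √((1718.8)² + (-1390.5)²) = √(2954273.440 + 1933490.250) = 2210.8 m
11: √((-722.3)² + (-1485.0)²) = √(521717.290 + 2205225.000) = 1651.3 m
12: √((-62.6)² + (199.2)²) = √(3918.760 + 39680.640) = 208.8 m
13: √((743.2)² + (582.4)²) = √(552346.240 + 339189.760) = 944.2 m
14: √((-490.9)² + (-1237.6)²) = √(240982.810 + 1531653.760) = 1331.4 m
15: √((-193.9)² + (226.4)²) = √(37597.210 + 51256.960) = 298.1 m
16: √((-544.2)² + (-1249.6)²) = √(296153.640 + 1561500.160) = 1363.0 m
Sorted: 12 (208.8 m) < 15 (298.1 m) < 7 (343.9 m) < 5 (740.3 m) < 9 (853.9 m) < 13 (944.2 m) < …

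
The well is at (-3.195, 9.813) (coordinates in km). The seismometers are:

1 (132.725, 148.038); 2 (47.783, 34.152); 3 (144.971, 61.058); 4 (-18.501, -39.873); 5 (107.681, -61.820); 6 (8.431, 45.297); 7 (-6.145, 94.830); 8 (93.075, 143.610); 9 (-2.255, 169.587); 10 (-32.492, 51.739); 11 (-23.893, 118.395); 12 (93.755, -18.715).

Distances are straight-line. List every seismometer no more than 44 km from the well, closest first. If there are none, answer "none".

Distances from (-3.195, 9.813):
1: √((135.920)² + (138.225)²) = √(18474.24640 + 19106.15063) = 193.857 km
2: √((50.978)² + (24.339)²) = √(2598.75648 + 592.38692) = 56.490 km
3: √((148.166)² + (51.245)²) = √(21953.16356 + 2626.05002) = 156.778 km
4: √((-15.306)² + (-49.686)²) = √(234.27364 + 2468.69860) = 51.990 km
5: √((110.876)² + (-71.633)²) = √(12293.48738 + 5131.28669) = 132.003 km
6: √((11.626)² + (35.484)²) = √(135.16388 + 1259.11426) = 37.340 km
7: √((-2.950)² + (85.017)²) = √(8.70250 + 7227.89029) = 85.068 km
8: √((96.270)² + (133.797)²) = √(9267.91290 + 17901.63721) = 164.832 km
9: √((0.940)² + (159.774)²) = √(0.88360 + 25527.73108) = 159.777 km
10: √((-29.297)² + (41.926)²) = √(858.31421 + 1757.78948) = 51.148 km
11: √((-20.698)² + (108.582)²) = √(428.40720 + 11790.05072) = 110.537 km
12: √((96.950)² + (-28.528)²) = √(9399.30250 + 813.84678) = 101.060 km
Threshold 44 km: 6 (37.340 km) is within range.

6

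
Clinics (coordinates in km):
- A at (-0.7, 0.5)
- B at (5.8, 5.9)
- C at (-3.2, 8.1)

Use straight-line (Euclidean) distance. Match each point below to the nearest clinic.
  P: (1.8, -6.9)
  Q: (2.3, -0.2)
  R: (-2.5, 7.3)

P at (1.8, -6.9):
  A: 7.811 km
  B: 13.410 km
  C: 15.811 km
  → nearest: A (7.811 km)
Q at (2.3, -0.2):
  A: 3.081 km
  B: 7.033 km
  C: 9.957 km
  → nearest: A (3.081 km)
R at (-2.5, 7.3):
  A: 7.034 km
  B: 8.417 km
  C: 1.063 km
  → nearest: C (1.063 km)

P→A; Q→A; R→C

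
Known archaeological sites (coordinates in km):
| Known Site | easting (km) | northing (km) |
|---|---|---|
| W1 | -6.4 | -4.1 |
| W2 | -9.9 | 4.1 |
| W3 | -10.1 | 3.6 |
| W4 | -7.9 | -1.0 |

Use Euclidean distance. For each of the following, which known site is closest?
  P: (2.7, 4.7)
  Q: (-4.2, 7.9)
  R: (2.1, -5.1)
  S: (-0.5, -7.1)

P→W4; Q→W2; R→W1; S→W1

P at (2.7, 4.7):
  W1: √((-9.1)² + (-8.8)²) = √(82.8100 + 77.4400) = 12.66 km
  W2: √((-12.6)² + (-0.6)²) = √(158.7600 + 0.3600) = 12.61 km
  W3: √((-12.8)² + (-1.1)²) = √(163.8400 + 1.2100) = 12.85 km
  W4: √((-10.6)² + (-5.7)²) = √(112.3600 + 32.4900) = 12.04 km
  → nearest: W4 (12.04 km)
Q at (-4.2, 7.9):
  W1: √((-2.2)² + (-12.0)²) = √(4.8400 + 144.0000) = 12.20 km
  W2: √((-5.7)² + (-3.8)²) = √(32.4900 + 14.4400) = 6.85 km
  W3: √((-5.9)² + (-4.3)²) = √(34.8100 + 18.4900) = 7.30 km
  W4: √((-3.7)² + (-8.9)²) = √(13.6900 + 79.2100) = 9.64 km
  → nearest: W2 (6.85 km)
R at (2.1, -5.1):
  W1: √((-8.5)² + (1.0)²) = √(72.2500 + 1.0000) = 8.56 km
  W2: √((-12.0)² + (9.2)²) = √(144.0000 + 84.6400) = 15.12 km
  W3: √((-12.2)² + (8.7)²) = √(148.8400 + 75.6900) = 14.98 km
  W4: √((-10.0)² + (4.1)²) = √(100.0000 + 16.8100) = 10.81 km
  → nearest: W1 (8.56 km)
S at (-0.5, -7.1):
  W1: √((-5.9)² + (3.0)²) = √(34.8100 + 9.0000) = 6.62 km
  W2: √((-9.4)² + (11.2)²) = √(88.3600 + 125.4400) = 14.62 km
  W3: √((-9.6)² + (10.7)²) = √(92.1600 + 114.4900) = 14.38 km
  W4: √((-7.4)² + (6.1)²) = √(54.7600 + 37.2100) = 9.59 km
  → nearest: W1 (6.62 km)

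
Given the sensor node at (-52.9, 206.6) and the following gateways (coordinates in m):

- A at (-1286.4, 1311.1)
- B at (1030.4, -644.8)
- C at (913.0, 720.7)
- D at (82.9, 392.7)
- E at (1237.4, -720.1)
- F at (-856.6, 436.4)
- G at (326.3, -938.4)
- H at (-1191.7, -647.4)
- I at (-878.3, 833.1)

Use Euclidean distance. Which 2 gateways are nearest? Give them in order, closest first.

D, F

Distances from (-52.9, 206.6):
A: √((-1233.5)² + (1104.5)²) = √(1521522.250 + 1219920.250) = 1655.7 m
B: √((1083.3)² + (-851.4)²) = √(1173538.890 + 724881.960) = 1377.8 m
C: √((965.9)² + (514.1)²) = √(932962.810 + 264298.810) = 1094.2 m
D: √((135.8)² + (186.1)²) = √(18441.640 + 34633.210) = 230.4 m
E: √((1290.3)² + (-926.7)²) = √(1664874.090 + 858772.890) = 1588.6 m
F: √((-803.7)² + (229.8)²) = √(645933.690 + 52808.040) = 835.9 m
G: √((379.2)² + (-1145.0)²) = √(143792.640 + 1311025.000) = 1206.2 m
H: √((-1138.8)² + (-854.0)²) = √(1296865.440 + 729316.000) = 1423.4 m
I: √((-825.4)² + (626.5)²) = √(681285.160 + 392502.250) = 1036.2 m
Sorted: D (230.4 m) < F (835.9 m) < I (1036.2 m) < C (1094.2 m) < …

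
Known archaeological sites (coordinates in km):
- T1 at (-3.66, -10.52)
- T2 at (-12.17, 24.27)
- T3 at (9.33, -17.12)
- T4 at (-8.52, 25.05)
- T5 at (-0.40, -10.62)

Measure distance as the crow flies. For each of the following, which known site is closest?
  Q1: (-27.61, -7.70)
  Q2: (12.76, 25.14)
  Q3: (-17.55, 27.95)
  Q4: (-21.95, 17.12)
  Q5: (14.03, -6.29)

Q1→T1; Q2→T4; Q3→T2; Q4→T2; Q5→T3

Q1 at (-27.61, -7.70):
  T1: √((23.95)² + (-2.82)²) = √(573.6025 + 7.9524) = 24.12 km
  T2: √((15.44)² + (31.97)²) = √(238.3936 + 1022.0809) = 35.50 km
  T3: √((36.94)² + (-9.42)²) = √(1364.5636 + 88.7364) = 38.12 km
  T4: √((19.09)² + (32.75)²) = √(364.4281 + 1072.5625) = 37.91 km
  T5: √((27.21)² + (-2.92)²) = √(740.3841 + 8.5264) = 27.37 km
  → nearest: T1 (24.12 km)
Q2 at (12.76, 25.14):
  T1: √((-16.42)² + (-35.66)²) = √(269.6164 + 1271.6356) = 39.26 km
  T2: √((-24.93)² + (-0.87)²) = √(621.5049 + 0.7569) = 24.95 km
  T3: √((-3.43)² + (-42.26)²) = √(11.7649 + 1785.9076) = 42.40 km
  T4: √((-21.28)² + (-0.09)²) = √(452.8384 + 0.0081) = 21.28 km
  T5: √((-13.16)² + (-35.76)²) = √(173.1856 + 1278.7776) = 38.10 km
  → nearest: T4 (21.28 km)
Q3 at (-17.55, 27.95):
  T1: √((13.89)² + (-38.47)²) = √(192.9321 + 1479.9409) = 40.90 km
  T2: √((5.38)² + (-3.68)²) = √(28.9444 + 13.5424) = 6.52 km
  T3: √((26.88)² + (-45.07)²) = √(722.5344 + 2031.3049) = 52.48 km
  T4: √((9.03)² + (-2.90)²) = √(81.5409 + 8.4100) = 9.48 km
  T5: √((17.15)² + (-38.57)²) = √(294.1225 + 1487.6449) = 42.21 km
  → nearest: T2 (6.52 km)
Q4 at (-21.95, 17.12):
  T1: √((18.29)² + (-27.64)²) = √(334.5241 + 763.9696) = 33.14 km
  T2: √((9.78)² + (7.15)²) = √(95.6484 + 51.1225) = 12.11 km
  T3: √((31.28)² + (-34.24)²) = √(978.4384 + 1172.3776) = 46.38 km
  T4: √((13.43)² + (7.93)²) = √(180.3649 + 62.8849) = 15.60 km
  T5: √((21.55)² + (-27.74)²) = √(464.4025 + 769.5076) = 35.13 km
  → nearest: T2 (12.11 km)
Q5 at (14.03, -6.29):
  T1: √((-17.69)² + (-4.23)²) = √(312.9361 + 17.8929) = 18.19 km
  T2: √((-26.20)² + (30.56)²) = √(686.4400 + 933.9136) = 40.25 km
  T3: √((-4.70)² + (-10.83)²) = √(22.0900 + 117.2889) = 11.81 km
  T4: √((-22.55)² + (31.34)²) = √(508.5025 + 982.1956) = 38.61 km
  T5: √((-14.43)² + (-4.33)²) = √(208.2249 + 18.7489) = 15.07 km
  → nearest: T3 (11.81 km)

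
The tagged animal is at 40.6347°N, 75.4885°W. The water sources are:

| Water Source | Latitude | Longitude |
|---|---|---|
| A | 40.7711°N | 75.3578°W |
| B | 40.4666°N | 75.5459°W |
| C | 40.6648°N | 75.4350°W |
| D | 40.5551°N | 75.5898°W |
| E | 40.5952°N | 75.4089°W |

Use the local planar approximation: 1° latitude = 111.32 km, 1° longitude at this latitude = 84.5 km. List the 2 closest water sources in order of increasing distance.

Distances from 40.6347°N, 75.4885°W:
A: √((0.1364·111.32)² + (0.1307·84.5)²) = √(230.555314 + 121.973249) = 18.7757 km
B: √((-0.1681·111.32)² + (-0.0574·84.5)²) = √(350.172327 + 23.525410) = 19.3313 km
C: √((0.0301·111.32)² + (0.0535·84.5)²) = √(11.227405 + 20.437181) = 5.6271 km
D: √((-0.0796·111.32)² + (-0.1013·84.5)²) = √(78.518597 + 73.271032) = 12.3203 km
E: √((-0.0395·111.32)² + (0.0796·84.5)²) = √(19.334840 + 45.241766) = 8.0360 km
Sorted: C (5.6271 km) < E (8.0360 km) < D (12.3203 km) < A (18.7757 km) < …

C, E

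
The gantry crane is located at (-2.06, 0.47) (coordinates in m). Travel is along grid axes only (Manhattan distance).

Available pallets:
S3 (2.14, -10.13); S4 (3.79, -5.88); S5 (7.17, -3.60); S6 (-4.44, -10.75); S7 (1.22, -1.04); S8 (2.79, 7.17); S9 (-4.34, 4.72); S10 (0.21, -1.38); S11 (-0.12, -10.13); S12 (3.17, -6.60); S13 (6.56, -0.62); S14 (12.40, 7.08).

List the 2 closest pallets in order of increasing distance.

Distances from (-2.06, 0.47):
S3: 14.80 m
S4: 12.20 m
S5: 13.30 m
S6: 13.60 m
S7: 4.79 m
S8: 11.55 m
S9: 6.53 m
S10: 4.12 m
S11: 12.54 m
S12: 12.30 m
S13: 9.71 m
S14: 21.07 m
Sorted: S10 (4.12 m) < S7 (4.79 m) < S9 (6.53 m) < S13 (9.71 m) < …

S10, S7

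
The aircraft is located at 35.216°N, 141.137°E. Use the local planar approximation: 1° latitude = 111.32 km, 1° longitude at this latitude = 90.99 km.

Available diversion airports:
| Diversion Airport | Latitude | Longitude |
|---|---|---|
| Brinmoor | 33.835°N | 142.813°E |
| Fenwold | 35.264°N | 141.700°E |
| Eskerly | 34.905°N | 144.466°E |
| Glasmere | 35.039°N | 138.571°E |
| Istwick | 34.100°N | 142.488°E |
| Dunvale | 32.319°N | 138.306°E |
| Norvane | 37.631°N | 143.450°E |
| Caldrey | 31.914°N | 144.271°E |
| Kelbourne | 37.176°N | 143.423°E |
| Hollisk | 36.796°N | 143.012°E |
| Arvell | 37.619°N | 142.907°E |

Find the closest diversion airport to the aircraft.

Fenwold

Distances from 35.216°N, 141.137°E:
Brinmoor: 216.541 km
Fenwold: 51.505 km
Eskerly: 304.878 km
Glasmere: 234.310 km
Istwick: 174.771 km
Dunvale: 412.743 km
Norvane: 341.419 km
Caldrey: 465.222 km
Kelbourne: 301.448 km
Hollisk: 245.035 km
Arvell: 312.242 km
Minimum: Fenwold at 51.505 km.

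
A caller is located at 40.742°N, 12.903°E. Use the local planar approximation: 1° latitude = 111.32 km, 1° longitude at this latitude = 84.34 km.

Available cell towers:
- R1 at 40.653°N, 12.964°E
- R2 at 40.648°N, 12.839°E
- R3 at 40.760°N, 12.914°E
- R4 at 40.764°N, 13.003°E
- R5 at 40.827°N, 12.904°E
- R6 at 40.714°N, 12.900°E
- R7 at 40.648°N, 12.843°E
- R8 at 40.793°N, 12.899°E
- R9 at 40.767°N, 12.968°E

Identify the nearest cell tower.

Distances from 40.742°N, 12.903°E:
R1: 11.164 km
R2: 11.774 km
R3: 2.208 km
R4: 8.782 km
R5: 9.463 km
R6: 3.127 km
R7: 11.623 km
R8: 5.687 km
R9: 6.148 km
Minimum: R3 at 2.208 km.

R3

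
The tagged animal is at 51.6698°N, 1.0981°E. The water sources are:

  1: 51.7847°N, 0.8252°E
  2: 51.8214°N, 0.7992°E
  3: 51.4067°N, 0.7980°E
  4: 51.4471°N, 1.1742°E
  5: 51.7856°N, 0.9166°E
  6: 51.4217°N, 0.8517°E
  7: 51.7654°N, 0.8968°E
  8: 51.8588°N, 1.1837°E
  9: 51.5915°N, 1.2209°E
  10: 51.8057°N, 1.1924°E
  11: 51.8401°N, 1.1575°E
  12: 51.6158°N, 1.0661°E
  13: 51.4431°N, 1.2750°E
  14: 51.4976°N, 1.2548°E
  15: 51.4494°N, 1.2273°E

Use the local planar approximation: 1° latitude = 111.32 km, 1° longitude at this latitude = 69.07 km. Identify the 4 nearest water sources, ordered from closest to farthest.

Distances from 51.6698°N, 1.0981°E:
1: √((0.1149·111.32)² + (-0.2729·69.07)²) = √(163.601188 + 355.292454) = 22.7792 km
2: √((0.1516·111.32)² + (-0.2989·69.07)²) = √(284.803156 + 426.216975) = 26.6650 km
3: √((-0.2631·111.32)² + (-0.3001·69.07)²) = √(857.804048 + 429.646129) = 35.8811 km
4: √((-0.2227·111.32)² + (0.0761·69.07)²) = √(614.591896 + 27.627922) = 25.3421 km
5: √((0.1158·111.32)² + (-0.1815·69.07)²) = √(166.174168 + 157.156436) = 17.9814 km
6: √((-0.2481·111.32)² + (-0.2464·69.07)²) = √(762.781100 + 289.641187) = 32.4411 km
7: √((0.0956·111.32)² + (-0.2013·69.07)²) = √(113.256251 + 193.315404) = 17.5092 km
8: √((0.1890·111.32)² + (0.0856·69.07)²) = √(442.659719 + 34.956379) = 21.8544 km
9: √((-0.0783·111.32)² + (0.1228·69.07)²) = √(75.974862 + 71.940863) = 12.1621 km
10: √((0.1359·111.32)² + (0.0943·69.07)²) = √(228.868123 + 42.423090) = 16.4709 km
11: √((0.1703·111.32)² + (0.0594·69.07)²) = √(359.398029 + 16.832623) = 19.3967 km
12: √((-0.0540·111.32)² + (-0.0320·69.07)²) = √(36.135487 + 4.885161) = 6.4047 km
13: √((-0.2267·111.32)² + (0.1769·69.07)²) = √(636.868011 + 149.291327) = 28.0385 km
14: √((-0.1722·111.32)² + (0.1567·69.07)²) = √(367.462216 + 117.143152) = 22.0138 km
15: √((-0.2204·111.32)² + (0.1292·69.07)²) = √(601.962692 + 79.634992) = 26.1074 km
Sorted: 12 (6.4047 km) < 9 (12.1621 km) < 10 (16.4709 km) < 7 (17.5092 km) < 5 (17.9814 km) < 11 (19.3967 km) < …

12, 9, 10, 7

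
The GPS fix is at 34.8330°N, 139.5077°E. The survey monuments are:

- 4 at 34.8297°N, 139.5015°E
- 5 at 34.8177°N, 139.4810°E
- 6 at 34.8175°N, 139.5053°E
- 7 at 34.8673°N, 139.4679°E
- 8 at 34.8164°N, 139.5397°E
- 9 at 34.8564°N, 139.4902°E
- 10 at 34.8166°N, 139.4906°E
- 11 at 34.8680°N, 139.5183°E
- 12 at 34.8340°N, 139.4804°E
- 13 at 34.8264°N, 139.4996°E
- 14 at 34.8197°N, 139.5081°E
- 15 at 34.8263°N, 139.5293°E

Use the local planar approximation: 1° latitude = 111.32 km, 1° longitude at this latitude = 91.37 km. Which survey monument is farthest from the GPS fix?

Distances from 34.8330°N, 139.5077°E:
4: 0.6752 km
5: 2.9753 km
6: 1.7393 km
7: 5.2729 km
8: 3.4588 km
9: 3.0565 km
10: 2.4030 km
11: 4.0148 km
12: 2.4969 km
13: 1.0429 km
14: 1.4810 km
15: 2.1098 km
Maximum: 7 at 5.2729 km.

7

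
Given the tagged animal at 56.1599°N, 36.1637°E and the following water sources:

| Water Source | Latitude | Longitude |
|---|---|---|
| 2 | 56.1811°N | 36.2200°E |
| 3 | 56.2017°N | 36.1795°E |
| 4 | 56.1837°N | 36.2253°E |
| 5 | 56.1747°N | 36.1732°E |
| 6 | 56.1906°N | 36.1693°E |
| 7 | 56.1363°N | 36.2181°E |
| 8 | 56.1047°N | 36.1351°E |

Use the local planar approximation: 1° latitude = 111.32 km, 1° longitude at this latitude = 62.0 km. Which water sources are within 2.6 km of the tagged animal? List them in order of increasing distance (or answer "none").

Distances from 56.1599°N, 36.1637°E:
2: 4.2135 km
3: 4.7552 km
4: 4.6482 km
5: 1.7497 km
6: 3.4351 km
7: 4.2752 km
8: 6.3956 km
Threshold 2.6 km: 5 (1.7497 km) is within range.

5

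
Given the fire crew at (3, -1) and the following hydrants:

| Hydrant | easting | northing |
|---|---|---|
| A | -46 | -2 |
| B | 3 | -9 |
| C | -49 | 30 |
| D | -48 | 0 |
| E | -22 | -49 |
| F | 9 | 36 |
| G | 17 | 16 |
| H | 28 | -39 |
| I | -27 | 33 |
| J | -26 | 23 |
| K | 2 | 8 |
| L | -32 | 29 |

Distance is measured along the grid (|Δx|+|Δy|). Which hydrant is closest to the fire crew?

Distances from (3, -1):
A: |-49| + |-1| = 49 + 1 = 50
B: |0| + |-8| = 0 + 8 = 8
C: |-52| + |31| = 52 + 31 = 83
D: |-51| + |1| = 51 + 1 = 52
E: |-25| + |-48| = 25 + 48 = 73
F: |6| + |37| = 6 + 37 = 43
G: |14| + |17| = 14 + 17 = 31
H: |25| + |-38| = 25 + 38 = 63
I: |-30| + |34| = 30 + 34 = 64
J: |-29| + |24| = 29 + 24 = 53
K: |-1| + |9| = 1 + 9 = 10
L: |-35| + |30| = 35 + 30 = 65
Minimum: B at 8.

B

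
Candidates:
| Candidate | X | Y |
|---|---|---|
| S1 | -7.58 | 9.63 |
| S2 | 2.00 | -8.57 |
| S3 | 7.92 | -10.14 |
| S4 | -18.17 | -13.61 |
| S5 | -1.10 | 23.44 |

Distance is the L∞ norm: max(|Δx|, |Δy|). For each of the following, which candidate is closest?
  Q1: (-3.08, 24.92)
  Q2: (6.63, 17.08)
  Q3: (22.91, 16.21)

Q1→S5; Q2→S5; Q3→S5

Q1 at (-3.08, 24.92):
  S1: max(|-4.50|, |-15.29|) = 15.29
  S2: max(|5.08|, |-33.49|) = 33.49
  S3: max(|11.00|, |-35.06|) = 35.06
  S4: max(|-15.09|, |-38.53|) = 38.53
  S5: max(|1.98|, |-1.48|) = 1.98
  → nearest: S5 (1.98)
Q2 at (6.63, 17.08):
  S1: max(|-14.21|, |-7.45|) = 14.21
  S2: max(|-4.63|, |-25.65|) = 25.65
  S3: max(|1.29|, |-27.22|) = 27.22
  S4: max(|-24.80|, |-30.69|) = 30.69
  S5: max(|-7.73|, |6.36|) = 7.73
  → nearest: S5 (7.73)
Q3 at (22.91, 16.21):
  S1: max(|-30.49|, |-6.58|) = 30.49
  S2: max(|-20.91|, |-24.78|) = 24.78
  S3: max(|-14.99|, |-26.35|) = 26.35
  S4: max(|-41.08|, |-29.82|) = 41.08
  S5: max(|-24.01|, |7.23|) = 24.01
  → nearest: S5 (24.01)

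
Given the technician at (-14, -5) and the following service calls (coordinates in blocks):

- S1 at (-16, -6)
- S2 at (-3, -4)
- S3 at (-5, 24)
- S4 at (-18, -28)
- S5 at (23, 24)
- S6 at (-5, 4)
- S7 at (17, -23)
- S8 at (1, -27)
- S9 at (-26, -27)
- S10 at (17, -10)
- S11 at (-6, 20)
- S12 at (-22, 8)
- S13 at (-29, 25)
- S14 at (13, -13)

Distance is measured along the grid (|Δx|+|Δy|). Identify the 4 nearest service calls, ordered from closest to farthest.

S1, S2, S6, S12

Distances from (-14, -5):
S1: |-2| + |-1| = 2 + 1 = 3 blocks
S2: |11| + |1| = 11 + 1 = 12 blocks
S3: |9| + |29| = 9 + 29 = 38 blocks
S4: |-4| + |-23| = 4 + 23 = 27 blocks
S5: |37| + |29| = 37 + 29 = 66 blocks
S6: |9| + |9| = 9 + 9 = 18 blocks
S7: |31| + |-18| = 31 + 18 = 49 blocks
S8: |15| + |-22| = 15 + 22 = 37 blocks
S9: |-12| + |-22| = 12 + 22 = 34 blocks
S10: |31| + |-5| = 31 + 5 = 36 blocks
S11: |8| + |25| = 8 + 25 = 33 blocks
S12: |-8| + |13| = 8 + 13 = 21 blocks
S13: |-15| + |30| = 15 + 30 = 45 blocks
S14: |27| + |-8| = 27 + 8 = 35 blocks
Sorted: S1 (3 blocks) < S2 (12 blocks) < S6 (18 blocks) < S12 (21 blocks) < S4 (27 blocks) < S11 (33 blocks) < …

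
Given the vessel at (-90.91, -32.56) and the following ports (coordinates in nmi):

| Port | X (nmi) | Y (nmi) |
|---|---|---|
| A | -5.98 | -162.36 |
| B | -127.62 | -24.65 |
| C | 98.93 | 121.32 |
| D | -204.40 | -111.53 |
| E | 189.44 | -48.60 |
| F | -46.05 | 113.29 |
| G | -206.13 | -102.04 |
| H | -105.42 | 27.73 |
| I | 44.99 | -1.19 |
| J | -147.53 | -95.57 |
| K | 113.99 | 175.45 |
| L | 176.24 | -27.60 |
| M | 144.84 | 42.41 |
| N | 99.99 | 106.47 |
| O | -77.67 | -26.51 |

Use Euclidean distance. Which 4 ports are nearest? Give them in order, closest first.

Distances from (-90.91, -32.56):
A: √((84.93)² + (-129.80)²) = √(7213.1049 + 16848.0400) = 155.12 nmi
B: √((-36.71)² + (7.91)²) = √(1347.6241 + 62.5681) = 37.55 nmi
C: √((189.84)² + (153.88)²) = √(36039.2256 + 23679.0544) = 244.37 nmi
D: √((-113.49)² + (-78.97)²) = √(12879.9801 + 6236.2609) = 138.26 nmi
E: √((280.35)² + (-16.04)²) = √(78596.1225 + 257.2816) = 280.81 nmi
F: √((44.86)² + (145.85)²) = √(2012.4196 + 21272.2225) = 152.59 nmi
G: √((-115.22)² + (-69.48)²) = √(13275.6484 + 4827.4704) = 134.55 nmi
H: √((-14.51)² + (60.29)²) = √(210.5401 + 3634.8841) = 62.01 nmi
I: √((135.90)² + (31.37)²) = √(18468.8100 + 984.0769) = 139.47 nmi
J: √((-56.62)² + (-63.01)²) = √(3205.8244 + 3970.2601) = 84.71 nmi
K: √((204.90)² + (208.01)²) = √(41984.0100 + 43268.1601) = 291.98 nmi
L: √((267.15)² + (4.96)²) = √(71369.1225 + 24.6016) = 267.20 nmi
M: √((235.75)² + (74.97)²) = √(55578.0625 + 5620.5009) = 247.38 nmi
N: √((190.90)² + (139.03)²) = √(36442.8100 + 19329.3409) = 236.16 nmi
O: √((13.24)² + (6.05)²) = √(175.2976 + 36.6025) = 14.56 nmi
Sorted: O (14.56 nmi) < B (37.55 nmi) < H (62.01 nmi) < J (84.71 nmi) < G (134.55 nmi) < D (138.26 nmi) < …

O, B, H, J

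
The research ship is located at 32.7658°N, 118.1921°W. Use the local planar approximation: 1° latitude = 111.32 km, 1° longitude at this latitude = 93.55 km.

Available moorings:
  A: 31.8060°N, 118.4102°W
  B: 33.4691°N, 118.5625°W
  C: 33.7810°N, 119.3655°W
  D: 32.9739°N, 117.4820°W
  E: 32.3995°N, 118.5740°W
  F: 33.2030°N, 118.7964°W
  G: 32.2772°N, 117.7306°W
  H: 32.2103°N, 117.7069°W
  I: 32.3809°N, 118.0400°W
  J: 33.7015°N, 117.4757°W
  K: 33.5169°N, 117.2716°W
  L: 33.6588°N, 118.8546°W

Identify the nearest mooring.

I

Distances from 32.7658°N, 118.1921°W:
A: √((-0.9598·111.32)² + (-0.2181·93.55)²) = √(11415.840349 + 416.292815) = 108.7756 km
B: √((0.7033·111.32)² + (-0.3704·93.55)²) = √(6129.536424 + 1200.686257) = 85.6167 km
C: √((1.0152·111.32)² + (-1.1734·93.55)²) = √(12771.726610 + 12049.797580) = 157.5485 km
D: √((0.2081·111.32)² + (0.7101·93.55)²) = √(536.649286 + 4412.925635) = 70.3532 km
E: √((-0.3663·111.32)² + (-0.3819·93.55)²) = √(1662.724257 + 1276.400308) = 54.2137 km
F: √((0.4372·111.32)² + (-0.6043·93.55)²) = √(2368.681684 + 3195.896986) = 74.5961 km
G: √((-0.4886·111.32)² + (0.4615·93.55)²) = √(2958.375659 + 1863.935992) = 69.4429 km
H: √((-0.5555·111.32)² + (0.4852·93.55)²) = √(3823.970400 + 2060.293859) = 76.7090 km
I: √((-0.3849·111.32)² + (0.1521·93.55)²) = √(1835.871236 + 202.463160) = 45.1479 km
J: √((0.9357·111.32)² + (0.7164·93.55)²) = √(10849.748076 + 4491.575849) = 123.8601 km
K: √((0.7511·111.32)² + (0.9205·93.55)²) = √(6991.042129 + 7415.410018) = 120.0269 km
L: √((0.8930·111.32)² + (-0.6625·93.55)²) = √(9882.101565 + 3841.133035) = 117.1462 km
Minimum: I at 45.1479 km.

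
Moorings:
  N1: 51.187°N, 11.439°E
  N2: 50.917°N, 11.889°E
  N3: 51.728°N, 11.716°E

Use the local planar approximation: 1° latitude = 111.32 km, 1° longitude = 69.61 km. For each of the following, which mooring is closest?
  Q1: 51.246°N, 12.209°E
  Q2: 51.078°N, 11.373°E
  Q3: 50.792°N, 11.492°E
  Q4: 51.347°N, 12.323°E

Q1 at 51.246°N, 12.209°E:
  N1: 54.001 km
  N2: 42.866 km
  N3: 63.692 km
  → nearest: N2 (42.866 km)
Q2 at 51.078°N, 11.373°E:
  N1: 12.975 km
  N2: 40.142 km
  N3: 76.196 km
  → nearest: N1 (12.975 km)
Q3 at 50.792°N, 11.492°E:
  N1: 44.126 km
  N2: 30.941 km
  N3: 105.356 km
  → nearest: N2 (30.941 km)
Q4 at 51.347°N, 12.323°E:
  N1: 64.061 km
  N2: 56.604 km
  N3: 59.868 km
  → nearest: N2 (56.604 km)

Q1→N2; Q2→N1; Q3→N2; Q4→N2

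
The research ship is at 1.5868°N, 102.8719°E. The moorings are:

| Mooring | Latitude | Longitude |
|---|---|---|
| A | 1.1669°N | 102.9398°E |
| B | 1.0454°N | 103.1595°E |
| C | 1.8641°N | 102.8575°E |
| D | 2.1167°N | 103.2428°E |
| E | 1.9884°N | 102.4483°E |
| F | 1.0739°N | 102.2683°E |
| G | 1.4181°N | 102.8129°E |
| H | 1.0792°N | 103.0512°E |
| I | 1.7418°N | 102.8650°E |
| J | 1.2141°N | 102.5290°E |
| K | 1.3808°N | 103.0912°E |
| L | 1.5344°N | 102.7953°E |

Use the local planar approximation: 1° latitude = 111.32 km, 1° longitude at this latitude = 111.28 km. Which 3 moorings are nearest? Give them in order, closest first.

L, I, G

Distances from 1.5868°N, 102.8719°E:
A: √((-0.4199·111.32)² + (0.0679·111.28)²) = √(2184.933103 + 57.091806) = 47.3500 km
B: √((-0.5414·111.32)² + (0.2876·111.28)²) = √(3632.309932 + 1024.264209) = 68.2391 km
C: √((0.2773·111.32)² + (-0.0144·111.28)²) = √(952.897384 + 2.567788) = 30.9106 km
D: √((0.5299·111.32)² + (0.3709·111.28)²) = √(3479.639357 + 1703.522604) = 71.9942 km
E: √((0.4016·111.32)² + (-0.4236·111.28)²) = √(1998.636450 + 2222.010653) = 64.9665 km
F: √((-0.5129·111.32)² + (-0.6036·111.28)²) = √(3259.956413 + 4511.621901) = 88.1566 km
G: √((-0.1687·111.32)² + (-0.0590·111.28)²) = √(352.676531 + 43.106053) = 19.8943 km
H: √((-0.5076·111.32)² + (0.1793·111.28)²) = √(3192.931652 + 398.102416) = 59.9252 km
I: √((0.1550·111.32)² + (-0.0069·111.28)²) = √(297.721221 + 0.589566) = 17.2717 km
J: √((-0.3727·111.32)² + (-0.3429·111.28)²) = √(1721.334134 + 1456.026248) = 56.3681 km
K: √((-0.2060·111.32)² + (0.2193·111.28)²) = √(525.872955 + 595.540769) = 33.4875 km
L: √((-0.0524·111.32)² + (-0.0766·111.28)²) = √(34.025849 + 72.659394) = 10.3289 km
Sorted: L (10.3289 km) < I (17.2717 km) < G (19.8943 km) < C (30.9106 km) < K (33.4875 km) < …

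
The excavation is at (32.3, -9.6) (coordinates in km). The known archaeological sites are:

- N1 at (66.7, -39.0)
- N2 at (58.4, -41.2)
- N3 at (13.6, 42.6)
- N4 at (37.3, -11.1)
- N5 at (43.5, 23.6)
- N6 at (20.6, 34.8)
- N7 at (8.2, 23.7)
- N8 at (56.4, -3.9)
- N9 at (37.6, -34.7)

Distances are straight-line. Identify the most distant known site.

Distances from (32.3, -9.6):
N1: √((34.4)² + (-29.4)²) = √(1183.360 + 864.360) = 45.3 km
N2: √((26.1)² + (-31.6)²) = √(681.210 + 998.560) = 41.0 km
N3: √((-18.7)² + (52.2)²) = √(349.690 + 2724.840) = 55.4 km
N4: √((5.0)² + (-1.5)²) = √(25.000 + 2.250) = 5.2 km
N5: √((11.2)² + (33.2)²) = √(125.440 + 1102.240) = 35.0 km
N6: √((-11.7)² + (44.4)²) = √(136.890 + 1971.360) = 45.9 km
N7: √((-24.1)² + (33.3)²) = √(580.810 + 1108.890) = 41.1 km
N8: √((24.1)² + (5.7)²) = √(580.810 + 32.490) = 24.8 km
N9: √((5.3)² + (-25.1)²) = √(28.090 + 630.010) = 25.7 km
Maximum: N3 at 55.4 km.

N3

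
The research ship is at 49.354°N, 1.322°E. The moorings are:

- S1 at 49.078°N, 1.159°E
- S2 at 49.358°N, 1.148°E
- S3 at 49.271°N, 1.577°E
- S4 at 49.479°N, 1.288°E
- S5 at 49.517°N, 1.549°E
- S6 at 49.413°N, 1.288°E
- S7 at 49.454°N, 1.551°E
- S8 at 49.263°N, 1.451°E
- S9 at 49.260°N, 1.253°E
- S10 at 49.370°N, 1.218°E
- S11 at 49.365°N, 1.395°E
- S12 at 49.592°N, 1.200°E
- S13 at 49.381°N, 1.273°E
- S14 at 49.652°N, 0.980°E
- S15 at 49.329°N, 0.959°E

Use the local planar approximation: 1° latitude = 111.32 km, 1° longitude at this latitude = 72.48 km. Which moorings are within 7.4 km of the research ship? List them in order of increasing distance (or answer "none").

Distances from 49.354°N, 1.322°E:
S1: 32.917 km
S2: 12.619 km
S3: 20.663 km
S4: 14.132 km
S5: 24.494 km
S6: 7.015 km
S7: 19.985 km
S8: 13.786 km
S9: 11.598 km
S10: 7.745 km
S11: 5.431 km
S12: 27.931 km
S13: 4.653 km
S14: 41.412 km
S15: 26.457 km
Threshold 7.4 km: S13 (4.653 km), S11 (5.431 km), S6 (7.015 km) are within range.

S13, S11, S6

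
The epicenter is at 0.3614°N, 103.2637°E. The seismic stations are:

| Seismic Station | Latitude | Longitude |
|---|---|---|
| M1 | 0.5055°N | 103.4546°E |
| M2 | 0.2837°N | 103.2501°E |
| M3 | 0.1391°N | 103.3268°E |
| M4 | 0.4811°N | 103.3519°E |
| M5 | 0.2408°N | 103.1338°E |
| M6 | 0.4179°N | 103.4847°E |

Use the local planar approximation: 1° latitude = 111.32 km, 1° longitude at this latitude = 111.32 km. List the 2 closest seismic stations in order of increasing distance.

Distances from 0.3614°N, 103.2637°E:
M1: 26.6256 km
M2: 8.7811 km
M3: 25.7241 km
M4: 16.5517 km
M5: 19.7317 km
M6: 25.3930 km
Sorted: M2 (8.7811 km) < M4 (16.5517 km) < M5 (19.7317 km) < M6 (25.3930 km) < …

M2, M4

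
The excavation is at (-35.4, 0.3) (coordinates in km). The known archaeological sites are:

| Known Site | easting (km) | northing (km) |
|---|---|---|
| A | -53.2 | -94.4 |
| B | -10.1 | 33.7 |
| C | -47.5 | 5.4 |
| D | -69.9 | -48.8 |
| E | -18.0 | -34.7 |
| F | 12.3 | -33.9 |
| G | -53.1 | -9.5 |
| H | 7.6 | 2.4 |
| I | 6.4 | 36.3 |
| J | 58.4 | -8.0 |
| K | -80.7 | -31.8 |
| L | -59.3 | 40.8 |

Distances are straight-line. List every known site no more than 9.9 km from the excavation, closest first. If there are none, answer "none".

none

Distances from (-35.4, 0.3):
A: √((-17.8)² + (-94.7)²) = √(316.840 + 8968.090) = 96.4 km
B: √((25.3)² + (33.4)²) = √(640.090 + 1115.560) = 41.9 km
C: √((-12.1)² + (5.1)²) = √(146.410 + 26.010) = 13.1 km
D: √((-34.5)² + (-49.1)²) = √(1190.250 + 2410.810) = 60.0 km
E: √((17.4)² + (-35.0)²) = √(302.760 + 1225.000) = 39.1 km
F: √((47.7)² + (-34.2)²) = √(2275.290 + 1169.640) = 58.7 km
G: √((-17.7)² + (-9.8)²) = √(313.290 + 96.040) = 20.2 km
H: √((43.0)² + (2.1)²) = √(1849.000 + 4.410) = 43.1 km
I: √((41.8)² + (36.0)²) = √(1747.240 + 1296.000) = 55.2 km
J: √((93.8)² + (-8.3)²) = √(8798.440 + 68.890) = 94.2 km
K: √((-45.3)² + (-32.1)²) = √(2052.090 + 1030.410) = 55.5 km
L: √((-23.9)² + (40.5)²) = √(571.210 + 1640.250) = 47.0 km
Threshold 9.9 km: none within range.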